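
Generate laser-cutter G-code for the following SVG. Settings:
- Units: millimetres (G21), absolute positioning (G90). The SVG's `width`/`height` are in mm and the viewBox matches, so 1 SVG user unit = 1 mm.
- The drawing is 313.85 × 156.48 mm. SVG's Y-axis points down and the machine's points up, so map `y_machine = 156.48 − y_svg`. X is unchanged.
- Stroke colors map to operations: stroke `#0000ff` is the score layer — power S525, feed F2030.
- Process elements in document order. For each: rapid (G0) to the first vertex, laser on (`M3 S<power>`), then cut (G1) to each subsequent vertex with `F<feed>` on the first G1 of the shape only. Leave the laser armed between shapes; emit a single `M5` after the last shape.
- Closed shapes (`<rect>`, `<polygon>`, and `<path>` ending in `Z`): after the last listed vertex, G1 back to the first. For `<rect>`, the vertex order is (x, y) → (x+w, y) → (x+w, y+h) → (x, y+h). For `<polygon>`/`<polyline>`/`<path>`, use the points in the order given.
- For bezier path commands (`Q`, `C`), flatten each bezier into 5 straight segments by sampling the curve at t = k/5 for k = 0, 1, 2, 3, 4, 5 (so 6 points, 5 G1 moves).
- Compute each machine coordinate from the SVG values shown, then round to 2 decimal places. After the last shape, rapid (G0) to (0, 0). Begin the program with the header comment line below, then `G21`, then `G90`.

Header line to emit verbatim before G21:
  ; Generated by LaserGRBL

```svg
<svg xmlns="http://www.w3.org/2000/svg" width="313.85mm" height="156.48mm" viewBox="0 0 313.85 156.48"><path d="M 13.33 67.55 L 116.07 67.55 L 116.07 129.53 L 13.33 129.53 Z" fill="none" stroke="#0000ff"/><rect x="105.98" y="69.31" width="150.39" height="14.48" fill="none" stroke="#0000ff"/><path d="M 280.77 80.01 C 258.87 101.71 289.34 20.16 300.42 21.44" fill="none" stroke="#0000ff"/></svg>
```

; Generated by LaserGRBL
G21
G90
G0 X13.33 Y88.93
M3 S525
G1 X116.07 Y88.93 F2030
G1 X116.07 Y26.95
G1 X13.33 Y26.95
G1 X13.33 Y88.93
G0 X105.98 Y87.17
M3 S525
G1 X256.37 Y87.17 F2030
G1 X256.37 Y72.69
G1 X105.98 Y72.69
G1 X105.98 Y87.17
G0 X280.77 Y76.47
M3 S525
G1 X273.34 Y74.35 F2030
G1 X275.03 Y88.08
G1 X282.41 Y108.73
G1 X292.02 Y127.36
G1 X300.42 Y135.04
M5
G0 X0.00 Y0.00

Since the viewBox matches the mm dimensions, user units are millimetres directly. The only transform is the Y-flip y_m = 156.48 − y_svg.

Shape 1 is a rectangle drawn with `<path>`. Its stroke #0000ff means score at S525, F2030. After flipping Y the toolpath is (13.33,88.93) → (116.07,88.93) → (116.07,26.95) → (13.33,26.95) → (13.33,88.93), returning to the start.

Shape 2 is a rectangle drawn with `<rect>`. Its stroke #0000ff means score at S525, F2030. After flipping Y the toolpath is (105.98,87.17) → (256.37,87.17) → (256.37,72.69) → (105.98,72.69) → (105.98,87.17), returning to the start.

Shape 3 is a cubic bezier drawn with `<path>`. Its stroke #0000ff means score at S525, F2030. After flipping Y the toolpath is (280.77,76.47) → (273.34,74.35) → (275.03,88.08) → (282.41,108.73) → (292.02,127.36) → (300.42,135.04).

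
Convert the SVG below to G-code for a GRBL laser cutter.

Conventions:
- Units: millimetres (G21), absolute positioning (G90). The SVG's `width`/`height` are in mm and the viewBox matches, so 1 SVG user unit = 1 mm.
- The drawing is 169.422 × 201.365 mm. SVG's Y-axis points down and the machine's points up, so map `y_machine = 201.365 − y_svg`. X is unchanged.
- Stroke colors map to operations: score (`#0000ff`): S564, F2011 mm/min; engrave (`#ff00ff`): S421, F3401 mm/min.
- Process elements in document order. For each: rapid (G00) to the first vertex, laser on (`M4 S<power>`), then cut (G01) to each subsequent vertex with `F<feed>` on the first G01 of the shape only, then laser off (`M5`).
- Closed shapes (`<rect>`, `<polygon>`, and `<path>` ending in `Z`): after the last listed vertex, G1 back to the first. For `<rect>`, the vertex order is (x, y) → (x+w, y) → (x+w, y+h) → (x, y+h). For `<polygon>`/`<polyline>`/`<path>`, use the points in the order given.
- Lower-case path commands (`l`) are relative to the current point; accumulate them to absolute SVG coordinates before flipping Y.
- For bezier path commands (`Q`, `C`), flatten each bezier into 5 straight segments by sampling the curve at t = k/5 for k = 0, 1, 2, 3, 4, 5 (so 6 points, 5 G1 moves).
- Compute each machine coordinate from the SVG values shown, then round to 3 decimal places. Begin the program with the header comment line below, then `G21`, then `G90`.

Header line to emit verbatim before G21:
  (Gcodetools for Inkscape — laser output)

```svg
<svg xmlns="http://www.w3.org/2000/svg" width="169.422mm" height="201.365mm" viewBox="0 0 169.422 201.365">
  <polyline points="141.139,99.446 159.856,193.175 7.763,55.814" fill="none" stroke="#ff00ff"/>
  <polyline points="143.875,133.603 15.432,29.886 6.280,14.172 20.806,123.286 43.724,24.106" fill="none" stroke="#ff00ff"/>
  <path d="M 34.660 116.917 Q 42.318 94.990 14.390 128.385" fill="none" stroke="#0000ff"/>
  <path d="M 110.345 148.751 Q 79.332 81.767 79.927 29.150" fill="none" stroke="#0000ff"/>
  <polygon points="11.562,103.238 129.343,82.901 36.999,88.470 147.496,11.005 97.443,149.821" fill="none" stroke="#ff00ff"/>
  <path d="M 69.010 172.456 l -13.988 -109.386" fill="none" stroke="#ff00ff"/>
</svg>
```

(Gcodetools for Inkscape — laser output)
G21
G90
G00 X141.139 Y101.919
M4 S421
G01 X159.856 Y8.190 F3401
G01 X7.763 Y145.551
M5
G00 X143.875 Y67.762
M4 S421
G01 X15.432 Y171.479 F3401
G01 X6.280 Y187.193
G01 X20.806 Y78.079
G01 X43.724 Y177.259
M5
G00 X34.660 Y84.448
M4 S564
G01 X36.300 Y91.006 F2011
G01 X35.093 Y93.138
G01 X31.039 Y90.844
G01 X24.138 Y84.125
G01 X14.390 Y72.980
M5
G00 X110.345 Y52.614
M4 S564
G01 X99.204 Y78.833 F2011
G01 X90.592 Y103.902
G01 X84.508 Y127.823
G01 X80.953 Y150.594
G01 X79.927 Y172.215
M5
G00 X11.562 Y98.127
M4 S421
G01 X129.343 Y118.464 F3401
G01 X36.999 Y112.895
G01 X147.496 Y190.360
G01 X97.443 Y51.544
G01 X11.562 Y98.127
M5
G00 X69.010 Y28.909
M4 S421
G01 X55.022 Y138.295 F3401
M5

viewBox `0 0 169.422 201.365` with mm width/height → 1 unit = 1 mm. Flip: y_m = 201.365 − y_svg.

**Shape 1** — `<polyline>` open polyline, stroke `#ff00ff` → engrave (S421, F3401). Machine vertices: (141.139,101.919) → (159.856,8.190) → (7.763,145.551). Open path.

**Shape 2** — `<polyline>` open polyline, stroke `#ff00ff` → engrave (S421, F3401). Machine vertices: (143.875,67.762) → (15.432,171.479) → (6.280,187.193) → (20.806,78.079) → (43.724,177.259). Open path.

**Shape 3** — `<path>` quadratic bezier, stroke `#0000ff` → score (S564, F2011). Control points (SVG): P0=(34.660,116.917), P1=(42.318,94.990), P2=(14.390,128.385); sampled at t=k/5. Machine vertices: (34.660,84.448) → (36.300,91.006) → (35.093,93.138) → (31.039,90.844) → (24.138,84.125) → (14.390,72.980). Open path.

**Shape 4** — `<path>` quadratic bezier, stroke `#0000ff` → score (S564, F2011). Control points (SVG): P0=(110.345,148.751), P1=(79.332,81.767), P2=(79.927,29.150); sampled at t=k/5. Machine vertices: (110.345,52.614) → (99.204,78.833) → (90.592,103.902) → (84.508,127.823) → (80.953,150.594) → (79.927,172.215). Open path.

**Shape 5** — `<polygon>` closed polygon, stroke `#ff00ff` → engrave (S421, F3401). Machine vertices: (11.562,98.127) → (129.343,118.464) → (36.999,112.895) → (147.496,190.360) → (97.443,51.544) → (11.562,98.127). Closed: final G1 returns to the first vertex.

**Shape 6** — `<path>` line segment, stroke `#ff00ff` → engrave (S421, F3401). Machine vertices: (69.010,28.909) → (55.022,138.295). Open path.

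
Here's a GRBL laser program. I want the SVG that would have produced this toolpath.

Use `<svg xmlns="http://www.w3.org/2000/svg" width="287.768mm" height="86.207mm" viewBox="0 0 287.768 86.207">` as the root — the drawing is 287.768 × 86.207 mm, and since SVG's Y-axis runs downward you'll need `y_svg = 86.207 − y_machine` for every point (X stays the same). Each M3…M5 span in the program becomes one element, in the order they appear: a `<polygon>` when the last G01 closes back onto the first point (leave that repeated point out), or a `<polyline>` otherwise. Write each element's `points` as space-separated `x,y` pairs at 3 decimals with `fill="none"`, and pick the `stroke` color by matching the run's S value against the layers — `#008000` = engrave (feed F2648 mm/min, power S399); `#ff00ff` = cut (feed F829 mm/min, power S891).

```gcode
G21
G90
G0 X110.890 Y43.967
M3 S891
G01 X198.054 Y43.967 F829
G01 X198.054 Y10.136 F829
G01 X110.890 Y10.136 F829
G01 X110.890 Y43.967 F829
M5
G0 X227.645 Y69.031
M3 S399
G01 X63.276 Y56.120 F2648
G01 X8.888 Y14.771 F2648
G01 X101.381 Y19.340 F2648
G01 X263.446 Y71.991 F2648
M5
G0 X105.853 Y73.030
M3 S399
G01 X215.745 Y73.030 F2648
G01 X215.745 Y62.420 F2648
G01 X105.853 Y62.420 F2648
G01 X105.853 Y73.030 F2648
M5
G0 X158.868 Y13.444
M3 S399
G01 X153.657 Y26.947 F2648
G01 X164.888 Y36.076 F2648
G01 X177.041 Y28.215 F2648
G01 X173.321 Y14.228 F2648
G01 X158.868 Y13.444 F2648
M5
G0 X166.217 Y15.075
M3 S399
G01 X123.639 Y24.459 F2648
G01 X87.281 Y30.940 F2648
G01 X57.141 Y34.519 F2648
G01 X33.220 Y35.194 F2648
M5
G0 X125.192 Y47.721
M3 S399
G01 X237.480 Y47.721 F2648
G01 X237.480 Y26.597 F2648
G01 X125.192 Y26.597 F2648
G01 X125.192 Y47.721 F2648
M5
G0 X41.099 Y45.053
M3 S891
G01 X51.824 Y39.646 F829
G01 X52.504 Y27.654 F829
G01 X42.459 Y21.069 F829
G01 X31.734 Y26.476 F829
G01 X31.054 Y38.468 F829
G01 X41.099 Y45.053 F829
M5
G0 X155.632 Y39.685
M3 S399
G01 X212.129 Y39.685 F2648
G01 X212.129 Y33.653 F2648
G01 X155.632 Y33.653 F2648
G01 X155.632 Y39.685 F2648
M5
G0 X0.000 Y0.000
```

Machine Y-up, SVG Y-down with viewBox height 86.207, so y_svg = 86.207 − y_machine; X carries over.

Run 1: power S891 maps to stroke `#ff00ff` (cut). The run returns to its start, so emit a `<polygon>` with points (Y-flipped): 110.890,42.240 198.054,42.240 198.054,76.071 110.890,76.071.

Run 2: the run's S399 means `#008000` (engrave). The run is open, so emit a `<polyline>` with points (Y-flipped): 227.645,17.176 63.276,30.087 8.888,71.436 101.381,66.867 263.446,14.216.

Run 3: S399 ⇒ engrave layer `#008000`. The run returns to its start, so emit a `<polygon>` with points (Y-flipped): 105.853,13.177 215.745,13.177 215.745,23.787 105.853,23.787.

Run 4: power S399 maps to stroke `#008000` (engrave). The run returns to its start, so emit a `<polygon>` with points (Y-flipped): 158.868,72.763 153.657,59.260 164.888,50.131 177.041,57.992 173.321,71.979.

Run 5: S399 ⇒ engrave layer `#008000`. The run is open, so emit a `<polyline>` with points (Y-flipped): 166.217,71.132 123.639,61.748 87.281,55.267 57.141,51.688 33.220,51.013.

Run 6: the run's S399 means `#008000` (engrave). The run returns to its start, so emit a `<polygon>` with points (Y-flipped): 125.192,38.486 237.480,38.486 237.480,59.610 125.192,59.610.

Run 7: the run's S891 means `#ff00ff` (cut). The run returns to its start, so emit a `<polygon>` with points (Y-flipped): 41.099,41.154 51.824,46.561 52.504,58.553 42.459,65.138 31.734,59.731 31.054,47.739.

Run 8: power S399 maps to stroke `#008000` (engrave). The run returns to its start, so emit a `<polygon>` with points (Y-flipped): 155.632,46.522 212.129,46.522 212.129,52.554 155.632,52.554.

<svg xmlns="http://www.w3.org/2000/svg" width="287.768mm" height="86.207mm" viewBox="0 0 287.768 86.207">
  <polygon points="110.890,42.240 198.054,42.240 198.054,76.071 110.890,76.071" fill="none" stroke="#ff00ff"/>
  <polyline points="227.645,17.176 63.276,30.087 8.888,71.436 101.381,66.867 263.446,14.216" fill="none" stroke="#008000"/>
  <polygon points="105.853,13.177 215.745,13.177 215.745,23.787 105.853,23.787" fill="none" stroke="#008000"/>
  <polygon points="158.868,72.763 153.657,59.260 164.888,50.131 177.041,57.992 173.321,71.979" fill="none" stroke="#008000"/>
  <polyline points="166.217,71.132 123.639,61.748 87.281,55.267 57.141,51.688 33.220,51.013" fill="none" stroke="#008000"/>
  <polygon points="125.192,38.486 237.480,38.486 237.480,59.610 125.192,59.610" fill="none" stroke="#008000"/>
  <polygon points="41.099,41.154 51.824,46.561 52.504,58.553 42.459,65.138 31.734,59.731 31.054,47.739" fill="none" stroke="#ff00ff"/>
  <polygon points="155.632,46.522 212.129,46.522 212.129,52.554 155.632,52.554" fill="none" stroke="#008000"/>
</svg>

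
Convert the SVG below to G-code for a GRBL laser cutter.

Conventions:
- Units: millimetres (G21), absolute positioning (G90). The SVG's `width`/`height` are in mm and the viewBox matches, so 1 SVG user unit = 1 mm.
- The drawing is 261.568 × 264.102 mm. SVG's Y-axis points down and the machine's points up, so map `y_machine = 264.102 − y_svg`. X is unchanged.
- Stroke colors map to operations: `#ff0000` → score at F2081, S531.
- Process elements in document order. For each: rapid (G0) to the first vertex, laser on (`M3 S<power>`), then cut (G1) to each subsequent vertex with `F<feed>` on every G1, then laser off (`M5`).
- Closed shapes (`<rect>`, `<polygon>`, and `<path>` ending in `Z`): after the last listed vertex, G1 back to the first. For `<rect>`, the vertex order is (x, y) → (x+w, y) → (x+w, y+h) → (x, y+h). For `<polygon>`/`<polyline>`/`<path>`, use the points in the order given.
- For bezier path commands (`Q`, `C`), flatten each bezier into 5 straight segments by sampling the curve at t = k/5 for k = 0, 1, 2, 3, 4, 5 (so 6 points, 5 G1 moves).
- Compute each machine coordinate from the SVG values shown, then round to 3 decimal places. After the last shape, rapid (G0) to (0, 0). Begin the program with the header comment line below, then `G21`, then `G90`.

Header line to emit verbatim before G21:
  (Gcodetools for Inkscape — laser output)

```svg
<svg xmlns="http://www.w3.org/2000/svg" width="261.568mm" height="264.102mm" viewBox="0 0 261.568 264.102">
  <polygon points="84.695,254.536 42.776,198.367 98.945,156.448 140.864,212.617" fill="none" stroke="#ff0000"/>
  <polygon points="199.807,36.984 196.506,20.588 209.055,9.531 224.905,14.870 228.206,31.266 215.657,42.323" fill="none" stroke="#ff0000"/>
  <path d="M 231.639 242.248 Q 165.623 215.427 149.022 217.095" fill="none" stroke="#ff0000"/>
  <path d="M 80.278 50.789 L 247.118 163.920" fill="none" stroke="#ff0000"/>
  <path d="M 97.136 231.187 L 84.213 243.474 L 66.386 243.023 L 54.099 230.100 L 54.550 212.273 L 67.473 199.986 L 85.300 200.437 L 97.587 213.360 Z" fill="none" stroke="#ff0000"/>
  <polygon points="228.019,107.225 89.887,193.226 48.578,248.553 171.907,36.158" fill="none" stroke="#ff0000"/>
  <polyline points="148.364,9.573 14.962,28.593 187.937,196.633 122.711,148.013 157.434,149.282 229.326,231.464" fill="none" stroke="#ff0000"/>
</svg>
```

viewBox `0 0 261.568 264.102` with mm width/height → 1 unit = 1 mm. Flip: y_m = 264.102 − y_svg.

**Shape 1** — `<polygon>` regular polygon, stroke `#ff0000` → score (S531, F2081). Machine vertices: (84.695,9.566) → (42.776,65.735) → (98.945,107.654) → (140.864,51.485) → (84.695,9.566). Closed: final G1 returns to the first vertex.

**Shape 2** — `<polygon>` regular polygon, stroke `#ff0000` → score (S531, F2081). Machine vertices: (199.807,227.118) → (196.506,243.514) → (209.055,254.571) → (224.905,249.232) → (228.206,232.836) → (215.657,221.779) → (199.807,227.118). Closed: final G1 returns to the first vertex.

**Shape 3** — `<path>` quadratic bezier, stroke `#ff0000` → score (S531, F2081). Control points (SVG): P0=(231.639,242.248), P1=(165.623,215.427), P2=(149.022,217.095); sampled at t=k/5. Machine vertices: (231.639,21.854) → (207.209,31.443) → (186.733,38.753) → (170.209,43.783) → (157.639,46.535) → (149.022,47.007). Open path.

**Shape 4** — `<path>` line segment, stroke `#ff0000` → score (S531, F2081). Machine vertices: (80.278,213.313) → (247.118,100.182). Open path.

**Shape 5** — `<path>` regular polygon, stroke `#ff0000` → score (S531, F2081). Machine vertices: (97.136,32.915) → (84.213,20.628) → (66.386,21.079) → (54.099,34.002) → (54.550,51.829) → (67.473,64.116) → (85.300,63.665) → (97.587,50.742) → (97.136,32.915). Closed: final G1 returns to the first vertex.

**Shape 6** — `<polygon>` closed polygon, stroke `#ff0000` → score (S531, F2081). Machine vertices: (228.019,156.877) → (89.887,70.876) → (48.578,15.549) → (171.907,227.944) → (228.019,156.877). Closed: final G1 returns to the first vertex.

**Shape 7** — `<polyline>` open polyline, stroke `#ff0000` → score (S531, F2081). Machine vertices: (148.364,254.529) → (14.962,235.509) → (187.937,67.469) → (122.711,116.089) → (157.434,114.820) → (229.326,32.638). Open path.

(Gcodetools for Inkscape — laser output)
G21
G90
G0 X84.695 Y9.566
M3 S531
G1 X42.776 Y65.735 F2081
G1 X98.945 Y107.654 F2081
G1 X140.864 Y51.485 F2081
G1 X84.695 Y9.566 F2081
M5
G0 X199.807 Y227.118
M3 S531
G1 X196.506 Y243.514 F2081
G1 X209.055 Y254.571 F2081
G1 X224.905 Y249.232 F2081
G1 X228.206 Y232.836 F2081
G1 X215.657 Y221.779 F2081
G1 X199.807 Y227.118 F2081
M5
G0 X231.639 Y21.854
M3 S531
G1 X207.209 Y31.443 F2081
G1 X186.733 Y38.753 F2081
G1 X170.209 Y43.783 F2081
G1 X157.639 Y46.535 F2081
G1 X149.022 Y47.007 F2081
M5
G0 X80.278 Y213.313
M3 S531
G1 X247.118 Y100.182 F2081
M5
G0 X97.136 Y32.915
M3 S531
G1 X84.213 Y20.628 F2081
G1 X66.386 Y21.079 F2081
G1 X54.099 Y34.002 F2081
G1 X54.550 Y51.829 F2081
G1 X67.473 Y64.116 F2081
G1 X85.300 Y63.665 F2081
G1 X97.587 Y50.742 F2081
G1 X97.136 Y32.915 F2081
M5
G0 X228.019 Y156.877
M3 S531
G1 X89.887 Y70.876 F2081
G1 X48.578 Y15.549 F2081
G1 X171.907 Y227.944 F2081
G1 X228.019 Y156.877 F2081
M5
G0 X148.364 Y254.529
M3 S531
G1 X14.962 Y235.509 F2081
G1 X187.937 Y67.469 F2081
G1 X122.711 Y116.089 F2081
G1 X157.434 Y114.820 F2081
G1 X229.326 Y32.638 F2081
M5
G0 X0.000 Y0.000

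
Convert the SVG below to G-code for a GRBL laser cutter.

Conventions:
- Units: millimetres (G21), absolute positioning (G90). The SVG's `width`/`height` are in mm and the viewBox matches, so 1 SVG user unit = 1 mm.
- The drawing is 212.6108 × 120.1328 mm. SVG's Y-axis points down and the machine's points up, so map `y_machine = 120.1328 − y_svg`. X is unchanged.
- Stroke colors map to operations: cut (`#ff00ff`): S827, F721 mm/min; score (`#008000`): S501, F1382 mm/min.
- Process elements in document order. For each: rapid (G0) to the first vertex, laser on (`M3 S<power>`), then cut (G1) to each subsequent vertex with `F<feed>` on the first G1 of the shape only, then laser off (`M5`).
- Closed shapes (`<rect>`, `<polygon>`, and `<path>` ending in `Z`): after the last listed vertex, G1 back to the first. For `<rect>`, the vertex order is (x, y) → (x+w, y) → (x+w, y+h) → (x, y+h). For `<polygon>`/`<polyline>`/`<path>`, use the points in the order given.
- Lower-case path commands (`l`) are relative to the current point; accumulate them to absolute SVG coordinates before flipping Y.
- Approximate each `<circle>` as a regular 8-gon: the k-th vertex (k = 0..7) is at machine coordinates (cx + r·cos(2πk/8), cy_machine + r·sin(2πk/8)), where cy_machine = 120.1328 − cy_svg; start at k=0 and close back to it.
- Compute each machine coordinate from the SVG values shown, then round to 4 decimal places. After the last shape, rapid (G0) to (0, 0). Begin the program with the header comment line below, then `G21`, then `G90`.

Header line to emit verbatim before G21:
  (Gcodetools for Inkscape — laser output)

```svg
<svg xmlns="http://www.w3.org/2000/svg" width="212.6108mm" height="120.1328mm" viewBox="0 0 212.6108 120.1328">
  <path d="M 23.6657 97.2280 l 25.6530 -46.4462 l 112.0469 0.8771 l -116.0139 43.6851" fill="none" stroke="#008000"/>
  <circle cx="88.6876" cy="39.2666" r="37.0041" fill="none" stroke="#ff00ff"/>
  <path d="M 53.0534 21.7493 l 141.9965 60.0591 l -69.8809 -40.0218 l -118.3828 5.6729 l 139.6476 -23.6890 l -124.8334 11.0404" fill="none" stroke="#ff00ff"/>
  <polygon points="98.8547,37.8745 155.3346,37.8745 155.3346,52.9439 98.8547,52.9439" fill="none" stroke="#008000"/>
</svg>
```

(Gcodetools for Inkscape — laser output)
G21
G90
G0 X23.6657 Y22.9048
M3 S501
G1 X49.3187 Y69.3510 F1382
G1 X161.3656 Y68.4739
G1 X45.3517 Y24.7888
M5
G0 X125.6917 Y80.8662
M3 S827
G1 X114.8535 Y107.0321 F721
G1 X88.6876 Y117.8703
G1 X62.5217 Y107.0321
G1 X51.6835 Y80.8662
G1 X62.5217 Y54.7003
G1 X88.6876 Y43.8621
G1 X114.8535 Y54.7003
G1 X125.6917 Y80.8662
M5
G0 X53.0534 Y98.3835
M3 S827
G1 X195.0499 Y38.3244 F721
G1 X125.1690 Y78.3462
G1 X6.7862 Y72.6733
G1 X146.4338 Y96.3623
G1 X21.6004 Y85.3219
M5
G0 X98.8547 Y82.2583
M3 S501
G1 X155.3346 Y82.2583 F1382
G1 X155.3346 Y67.1889
G1 X98.8547 Y67.1889
G1 X98.8547 Y82.2583
M5
G0 X0.0000 Y0.0000

viewBox `0 0 212.6108 120.1328` with mm width/height → 1 unit = 1 mm. Flip: y_m = 120.1328 − y_svg.

**Shape 1** — `<path>` open polyline, stroke `#008000` → score (S501, F1382). Machine vertices: (23.6657,22.9048) → (49.3187,69.3510) → (161.3656,68.4739) → (45.3517,24.7888). Open path.

**Shape 2** — `<circle>` circle, stroke `#ff00ff` → cut (S827, F721). Machine vertices: (125.6917,80.8662) → (114.8535,107.0321) → (88.6876,117.8703) → (62.5217,107.0321) → (51.6835,80.8662) → (62.5217,54.7003) → (88.6876,43.8621) → (114.8535,54.7003) → (125.6917,80.8662). Closed: final G1 returns to the first vertex.

**Shape 3** — `<path>` open polyline, stroke `#ff00ff` → cut (S827, F721). Machine vertices: (53.0534,98.3835) → (195.0499,38.3244) → (125.1690,78.3462) → (6.7862,72.6733) → (146.4338,96.3623) → (21.6004,85.3219). Open path.

**Shape 4** — `<polygon>` rectangle, stroke `#008000` → score (S501, F1382). Machine vertices: (98.8547,82.2583) → (155.3346,82.2583) → (155.3346,67.1889) → (98.8547,67.1889) → (98.8547,82.2583). Closed: final G1 returns to the first vertex.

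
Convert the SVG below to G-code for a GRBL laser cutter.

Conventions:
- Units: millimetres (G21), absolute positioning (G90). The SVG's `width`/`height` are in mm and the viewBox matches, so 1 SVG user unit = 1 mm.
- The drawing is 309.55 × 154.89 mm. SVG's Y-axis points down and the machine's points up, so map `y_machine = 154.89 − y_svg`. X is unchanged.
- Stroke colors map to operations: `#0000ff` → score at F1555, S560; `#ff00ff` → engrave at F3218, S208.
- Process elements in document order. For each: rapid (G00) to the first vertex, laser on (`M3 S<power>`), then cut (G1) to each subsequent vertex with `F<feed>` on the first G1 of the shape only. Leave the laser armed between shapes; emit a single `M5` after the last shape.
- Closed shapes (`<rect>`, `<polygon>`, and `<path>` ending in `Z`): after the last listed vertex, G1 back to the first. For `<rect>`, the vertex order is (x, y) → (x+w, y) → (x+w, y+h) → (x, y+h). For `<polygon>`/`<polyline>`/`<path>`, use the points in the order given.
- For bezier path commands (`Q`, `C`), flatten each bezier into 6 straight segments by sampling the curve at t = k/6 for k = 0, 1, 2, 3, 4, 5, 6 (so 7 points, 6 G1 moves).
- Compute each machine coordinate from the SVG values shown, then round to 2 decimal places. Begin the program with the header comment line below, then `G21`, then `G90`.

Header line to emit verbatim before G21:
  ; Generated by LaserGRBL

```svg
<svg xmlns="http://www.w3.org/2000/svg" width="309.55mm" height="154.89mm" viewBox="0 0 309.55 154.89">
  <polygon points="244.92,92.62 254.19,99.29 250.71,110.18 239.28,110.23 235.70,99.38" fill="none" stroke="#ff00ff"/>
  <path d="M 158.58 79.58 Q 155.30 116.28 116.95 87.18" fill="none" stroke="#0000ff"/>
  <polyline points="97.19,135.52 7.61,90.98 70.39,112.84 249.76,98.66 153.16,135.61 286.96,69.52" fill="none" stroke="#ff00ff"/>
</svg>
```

1 u = 1 mm; y_m = 154.89 − y.

[1] `<polygon>` regular polygon, #ff00ff→engrave S208 F3218: (244.92,62.27) → (254.19,55.60) → (250.71,44.71) → (239.28,44.66) → (235.70,55.51) → (244.92,62.27) (closed)

[2] `<path>` quadratic bezier, #0000ff→score S560 F1555: (158.58,75.31) → (156.51,64.90) → (152.50,58.15) → (146.53,55.06) → (138.62,55.62) → (128.76,59.84) → (116.95,67.71)

[3] `<polyline>` open polyline, #ff00ff→engrave S208 F3218: (97.19,19.37) → (7.61,63.91) → (70.39,42.05) → (249.76,56.23) → (153.16,19.28) → (286.96,85.37)

; Generated by LaserGRBL
G21
G90
G00 X244.92 Y62.27
M3 S208
G1 X254.19 Y55.60 F3218
G1 X250.71 Y44.71
G1 X239.28 Y44.66
G1 X235.70 Y55.51
G1 X244.92 Y62.27
G00 X158.58 Y75.31
M3 S560
G1 X156.51 Y64.90 F1555
G1 X152.50 Y58.15
G1 X146.53 Y55.06
G1 X138.62 Y55.62
G1 X128.76 Y59.84
G1 X116.95 Y67.71
G00 X97.19 Y19.37
M3 S208
G1 X7.61 Y63.91 F3218
G1 X70.39 Y42.05
G1 X249.76 Y56.23
G1 X153.16 Y19.28
G1 X286.96 Y85.37
M5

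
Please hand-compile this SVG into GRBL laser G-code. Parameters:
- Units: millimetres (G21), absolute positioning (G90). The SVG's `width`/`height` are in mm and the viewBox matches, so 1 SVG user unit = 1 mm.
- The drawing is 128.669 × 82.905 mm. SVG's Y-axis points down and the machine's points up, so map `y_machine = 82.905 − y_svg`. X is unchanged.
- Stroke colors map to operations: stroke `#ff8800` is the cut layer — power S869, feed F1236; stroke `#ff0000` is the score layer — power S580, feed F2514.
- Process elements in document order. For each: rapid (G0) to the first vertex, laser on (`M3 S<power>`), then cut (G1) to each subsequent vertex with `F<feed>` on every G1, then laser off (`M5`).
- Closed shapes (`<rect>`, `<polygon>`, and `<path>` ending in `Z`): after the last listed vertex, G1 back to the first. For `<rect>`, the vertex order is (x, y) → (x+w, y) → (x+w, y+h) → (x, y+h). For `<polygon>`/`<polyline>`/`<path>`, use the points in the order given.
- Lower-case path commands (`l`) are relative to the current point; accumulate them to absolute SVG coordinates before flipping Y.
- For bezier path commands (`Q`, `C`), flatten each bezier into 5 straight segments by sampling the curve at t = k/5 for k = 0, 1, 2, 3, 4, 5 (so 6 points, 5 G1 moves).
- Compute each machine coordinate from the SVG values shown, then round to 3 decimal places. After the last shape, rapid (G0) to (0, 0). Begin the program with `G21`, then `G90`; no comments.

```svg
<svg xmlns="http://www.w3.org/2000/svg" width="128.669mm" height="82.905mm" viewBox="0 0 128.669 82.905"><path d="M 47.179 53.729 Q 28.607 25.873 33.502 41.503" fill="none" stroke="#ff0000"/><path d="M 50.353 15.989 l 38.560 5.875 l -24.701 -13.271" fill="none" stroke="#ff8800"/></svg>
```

1 u = 1 mm; y_m = 82.905 − y.

[1] `<path>` quadratic bezier, #ff0000→score S580 F2514: (47.179,29.176) → (40.689,38.579) → (36.076,44.503) → (33.341,46.948) → (32.483,45.915) → (33.502,41.402)

[2] `<path>` open polyline, #ff8800→cut S869 F1236: (50.353,66.916) → (88.913,61.041) → (64.212,74.312)

G21
G90
G0 X47.179 Y29.176
M3 S580
G1 X40.689 Y38.579 F2514
G1 X36.076 Y44.503 F2514
G1 X33.341 Y46.948 F2514
G1 X32.483 Y45.915 F2514
G1 X33.502 Y41.402 F2514
M5
G0 X50.353 Y66.916
M3 S869
G1 X88.913 Y61.041 F1236
G1 X64.212 Y74.312 F1236
M5
G0 X0.000 Y0.000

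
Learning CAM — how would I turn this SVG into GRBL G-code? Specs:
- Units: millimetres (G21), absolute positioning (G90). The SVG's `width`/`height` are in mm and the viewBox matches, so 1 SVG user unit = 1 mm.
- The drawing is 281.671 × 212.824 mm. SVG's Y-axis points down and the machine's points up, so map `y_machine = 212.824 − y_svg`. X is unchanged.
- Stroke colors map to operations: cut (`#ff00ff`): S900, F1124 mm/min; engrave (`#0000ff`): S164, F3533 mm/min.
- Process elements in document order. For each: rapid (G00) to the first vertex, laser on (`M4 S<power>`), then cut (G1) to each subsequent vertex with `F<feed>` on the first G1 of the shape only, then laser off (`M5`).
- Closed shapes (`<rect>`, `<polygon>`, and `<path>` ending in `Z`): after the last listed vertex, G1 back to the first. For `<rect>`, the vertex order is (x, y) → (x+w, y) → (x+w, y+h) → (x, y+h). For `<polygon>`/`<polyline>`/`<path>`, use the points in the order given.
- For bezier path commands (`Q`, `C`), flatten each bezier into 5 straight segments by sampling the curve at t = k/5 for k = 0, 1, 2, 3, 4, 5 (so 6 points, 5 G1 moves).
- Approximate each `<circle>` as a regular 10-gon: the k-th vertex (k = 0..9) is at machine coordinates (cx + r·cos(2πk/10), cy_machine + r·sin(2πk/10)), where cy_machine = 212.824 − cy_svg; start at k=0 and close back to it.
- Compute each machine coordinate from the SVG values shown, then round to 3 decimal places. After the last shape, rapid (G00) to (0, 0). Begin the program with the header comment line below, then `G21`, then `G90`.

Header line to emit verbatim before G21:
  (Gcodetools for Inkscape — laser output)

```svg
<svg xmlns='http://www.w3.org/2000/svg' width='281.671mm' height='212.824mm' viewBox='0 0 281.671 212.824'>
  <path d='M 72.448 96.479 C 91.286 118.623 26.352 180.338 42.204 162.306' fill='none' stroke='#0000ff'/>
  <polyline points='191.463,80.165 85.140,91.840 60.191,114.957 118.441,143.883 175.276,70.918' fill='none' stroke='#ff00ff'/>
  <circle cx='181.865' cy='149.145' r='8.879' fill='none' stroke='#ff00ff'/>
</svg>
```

(Gcodetools for Inkscape — laser output)
G21
G90
G00 X72.448 Y116.345
M4 S164
G1 X75.015 Y99.265 F3533
G1 X65.375 Y78.414
G1 X51.427 Y59.522
G1 X41.071 Y48.314
G1 X42.204 Y50.518
M5
G00 X191.463 Y132.659
M4 S900
G1 X85.140 Y120.984 F1124
G1 X60.191 Y97.867
G1 X118.441 Y68.941
G1 X175.276 Y141.906
M5
G00 X190.744 Y63.679
M4 S900
G1 X189.048 Y68.898 F1124
G1 X184.609 Y72.123
G1 X179.121 Y72.123
G1 X174.682 Y68.898
G1 X172.986 Y63.679
G1 X174.682 Y58.460
G1 X179.121 Y55.235
G1 X184.609 Y55.235
G1 X189.048 Y58.460
G1 X190.744 Y63.679
M5
G00 X0.000 Y0.000

viewBox `0 0 281.671 212.824` with mm width/height → 1 unit = 1 mm. Flip: y_m = 212.824 − y_svg.

**Shape 1** — `<path>` cubic bezier, stroke `#0000ff` → engrave (S164, F3533). Control points (SVG): P0=(72.448,96.479), P1=(91.286,118.623), P2=(26.352,180.338), P3=(42.204,162.306); sampled at t=k/5. Machine vertices: (72.448,116.345) → (75.015,99.265) → (65.375,78.414) → (51.427,59.522) → (41.071,48.314) → (42.204,50.518). Open path.

**Shape 2** — `<polyline>` open polyline, stroke `#ff00ff` → cut (S900, F1124). Machine vertices: (191.463,132.659) → (85.140,120.984) → (60.191,97.867) → (118.441,68.941) → (175.276,141.906). Open path.

**Shape 3** — `<circle>` circle, stroke `#ff00ff` → cut (S900, F1124). Machine vertices: (190.744,63.679) → (189.048,68.898) → (184.609,72.123) → (179.121,72.123) → (174.682,68.898) → (172.986,63.679) → (174.682,58.460) → (179.121,55.235) → (184.609,55.235) → (189.048,58.460) → (190.744,63.679). Closed: final G1 returns to the first vertex.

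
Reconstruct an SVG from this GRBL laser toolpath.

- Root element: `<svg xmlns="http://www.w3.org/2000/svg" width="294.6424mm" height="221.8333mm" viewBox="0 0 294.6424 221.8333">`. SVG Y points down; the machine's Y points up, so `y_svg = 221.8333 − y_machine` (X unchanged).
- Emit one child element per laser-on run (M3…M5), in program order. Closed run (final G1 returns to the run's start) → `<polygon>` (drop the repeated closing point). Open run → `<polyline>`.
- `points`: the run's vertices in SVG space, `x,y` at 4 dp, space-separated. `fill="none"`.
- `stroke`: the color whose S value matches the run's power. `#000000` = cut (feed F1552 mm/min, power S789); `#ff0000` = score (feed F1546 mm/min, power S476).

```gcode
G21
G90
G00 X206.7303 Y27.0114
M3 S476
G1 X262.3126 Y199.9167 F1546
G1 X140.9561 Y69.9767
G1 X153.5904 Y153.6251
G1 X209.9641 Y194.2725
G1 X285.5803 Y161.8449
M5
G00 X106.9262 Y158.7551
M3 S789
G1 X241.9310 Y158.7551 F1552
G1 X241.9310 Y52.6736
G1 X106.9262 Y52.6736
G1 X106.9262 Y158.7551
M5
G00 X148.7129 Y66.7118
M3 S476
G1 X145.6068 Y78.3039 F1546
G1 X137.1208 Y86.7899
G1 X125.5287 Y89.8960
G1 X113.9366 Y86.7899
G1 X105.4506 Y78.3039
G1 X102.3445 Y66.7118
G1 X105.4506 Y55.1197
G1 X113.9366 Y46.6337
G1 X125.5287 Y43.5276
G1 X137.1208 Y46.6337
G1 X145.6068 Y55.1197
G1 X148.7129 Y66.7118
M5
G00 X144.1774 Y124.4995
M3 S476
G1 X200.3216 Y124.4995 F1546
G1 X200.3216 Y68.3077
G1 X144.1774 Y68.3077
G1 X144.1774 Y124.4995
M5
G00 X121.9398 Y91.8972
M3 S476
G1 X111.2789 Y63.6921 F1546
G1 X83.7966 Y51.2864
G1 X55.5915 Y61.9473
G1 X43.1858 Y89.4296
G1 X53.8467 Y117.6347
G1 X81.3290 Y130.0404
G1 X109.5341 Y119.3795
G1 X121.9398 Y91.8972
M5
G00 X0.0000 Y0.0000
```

<svg xmlns="http://www.w3.org/2000/svg" width="294.6424mm" height="221.8333mm" viewBox="0 0 294.6424 221.8333">
  <polyline points="206.7303,194.8219 262.3126,21.9166 140.9561,151.8566 153.5904,68.2082 209.9641,27.5608 285.5803,59.9884" fill="none" stroke="#ff0000"/>
  <polygon points="106.9262,63.0782 241.9310,63.0782 241.9310,169.1597 106.9262,169.1597" fill="none" stroke="#000000"/>
  <polygon points="148.7129,155.1215 145.6068,143.5294 137.1208,135.0434 125.5287,131.9373 113.9366,135.0434 105.4506,143.5294 102.3445,155.1215 105.4506,166.7136 113.9366,175.1996 125.5287,178.3057 137.1208,175.1996 145.6068,166.7136" fill="none" stroke="#ff0000"/>
  <polygon points="144.1774,97.3338 200.3216,97.3338 200.3216,153.5256 144.1774,153.5256" fill="none" stroke="#ff0000"/>
  <polygon points="121.9398,129.9361 111.2789,158.1412 83.7966,170.5469 55.5915,159.8860 43.1858,132.4037 53.8467,104.1986 81.3290,91.7929 109.5341,102.4538" fill="none" stroke="#ff0000"/>
</svg>

y_svg = 221.8333 − y_m.

[1] S476→`#ff0000` (score); open run; points: 206.7303,194.8219 262.3126,21.9166 140.9561,151.8566 153.5904,68.2082 209.9641,27.5608 285.5803,59.9884

[2] S789→`#000000` (cut); closed run; points: 106.9262,63.0782 241.9310,63.0782 241.9310,169.1597 106.9262,169.1597

[3] S476→`#ff0000` (score); closed run; points: 148.7129,155.1215 145.6068,143.5294 137.1208,135.0434 125.5287,131.9373 113.9366,135.0434 105.4506,143.5294 102.3445,155.1215 105.4506,166.7136 113.9366,175.1996 125.5287,178.3057 137.1208,175.1996 145.6068,166.7136

[4] S476→`#ff0000` (score); closed run; points: 144.1774,97.3338 200.3216,97.3338 200.3216,153.5256 144.1774,153.5256

[5] S476→`#ff0000` (score); closed run; points: 121.9398,129.9361 111.2789,158.1412 83.7966,170.5469 55.5915,159.8860 43.1858,132.4037 53.8467,104.1986 81.3290,91.7929 109.5341,102.4538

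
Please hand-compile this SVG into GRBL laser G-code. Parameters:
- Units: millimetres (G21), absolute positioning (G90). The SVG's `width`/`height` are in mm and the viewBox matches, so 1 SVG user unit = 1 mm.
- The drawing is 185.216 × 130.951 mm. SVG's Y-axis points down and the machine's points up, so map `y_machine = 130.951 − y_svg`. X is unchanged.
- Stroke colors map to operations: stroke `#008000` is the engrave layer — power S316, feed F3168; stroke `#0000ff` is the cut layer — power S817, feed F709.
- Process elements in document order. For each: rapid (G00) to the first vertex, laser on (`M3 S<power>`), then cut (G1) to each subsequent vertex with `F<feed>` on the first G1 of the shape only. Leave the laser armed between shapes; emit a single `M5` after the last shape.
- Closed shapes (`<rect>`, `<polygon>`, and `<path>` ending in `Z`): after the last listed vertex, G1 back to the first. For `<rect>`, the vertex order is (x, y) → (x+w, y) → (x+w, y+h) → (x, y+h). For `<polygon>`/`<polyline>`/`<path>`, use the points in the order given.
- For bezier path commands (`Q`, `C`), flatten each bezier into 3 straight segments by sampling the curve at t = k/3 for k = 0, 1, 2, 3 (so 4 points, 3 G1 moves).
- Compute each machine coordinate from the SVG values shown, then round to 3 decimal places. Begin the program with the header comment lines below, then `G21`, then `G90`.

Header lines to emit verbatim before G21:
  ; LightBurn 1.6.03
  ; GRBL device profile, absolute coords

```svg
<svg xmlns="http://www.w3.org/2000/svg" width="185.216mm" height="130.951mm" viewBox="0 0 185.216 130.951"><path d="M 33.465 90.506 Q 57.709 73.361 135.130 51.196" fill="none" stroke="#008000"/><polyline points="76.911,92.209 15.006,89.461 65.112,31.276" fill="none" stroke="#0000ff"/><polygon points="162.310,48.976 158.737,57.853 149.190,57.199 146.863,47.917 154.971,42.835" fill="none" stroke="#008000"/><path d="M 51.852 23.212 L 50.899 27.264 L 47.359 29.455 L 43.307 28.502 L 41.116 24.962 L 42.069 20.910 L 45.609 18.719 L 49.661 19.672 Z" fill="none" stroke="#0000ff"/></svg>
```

; LightBurn 1.6.03
; GRBL device profile, absolute coords
G21
G90
G00 X33.465 Y40.445
M3 S316
G1 X55.536 Y52.433 F3168
G1 X89.425 Y65.536
G1 X135.130 Y79.755
G00 X76.911 Y38.742
M3 S817
G1 X15.006 Y41.490 F709
G1 X65.112 Y99.675
G00 X162.310 Y81.975
M3 S316
G1 X158.737 Y73.098 F3168
G1 X149.190 Y73.752
G1 X146.863 Y83.034
G1 X154.971 Y88.116
G1 X162.310 Y81.975
G00 X51.852 Y107.739
M3 S817
G1 X50.899 Y103.687 F709
G1 X47.359 Y101.496
G1 X43.307 Y102.449
G1 X41.116 Y105.989
G1 X42.069 Y110.041
G1 X45.609 Y112.232
G1 X49.661 Y111.279
G1 X51.852 Y107.739
M5

viewBox `0 0 185.216 130.951` with mm width/height → 1 unit = 1 mm. Flip: y_m = 130.951 − y_svg.

**Shape 1** — `<path>` quadratic bezier, stroke `#008000` → engrave (S316, F3168). Control points (SVG): P0=(33.465,90.506), P1=(57.709,73.361), P2=(135.130,51.196); sampled at t=k/3. Machine vertices: (33.465,40.445) → (55.536,52.433) → (89.425,65.536) → (135.130,79.755). Open path.

**Shape 2** — `<polyline>` open polyline, stroke `#0000ff` → cut (S817, F709). Machine vertices: (76.911,38.742) → (15.006,41.490) → (65.112,99.675). Open path.

**Shape 3** — `<polygon>` regular polygon, stroke `#008000` → engrave (S316, F3168). Machine vertices: (162.310,81.975) → (158.737,73.098) → (149.190,73.752) → (146.863,83.034) → (154.971,88.116) → (162.310,81.975). Closed: final G1 returns to the first vertex.

**Shape 4** — `<path>` regular polygon, stroke `#0000ff` → cut (S817, F709). Machine vertices: (51.852,107.739) → (50.899,103.687) → (47.359,101.496) → (43.307,102.449) → (41.116,105.989) → (42.069,110.041) → (45.609,112.232) → (49.661,111.279) → (51.852,107.739). Closed: final G1 returns to the first vertex.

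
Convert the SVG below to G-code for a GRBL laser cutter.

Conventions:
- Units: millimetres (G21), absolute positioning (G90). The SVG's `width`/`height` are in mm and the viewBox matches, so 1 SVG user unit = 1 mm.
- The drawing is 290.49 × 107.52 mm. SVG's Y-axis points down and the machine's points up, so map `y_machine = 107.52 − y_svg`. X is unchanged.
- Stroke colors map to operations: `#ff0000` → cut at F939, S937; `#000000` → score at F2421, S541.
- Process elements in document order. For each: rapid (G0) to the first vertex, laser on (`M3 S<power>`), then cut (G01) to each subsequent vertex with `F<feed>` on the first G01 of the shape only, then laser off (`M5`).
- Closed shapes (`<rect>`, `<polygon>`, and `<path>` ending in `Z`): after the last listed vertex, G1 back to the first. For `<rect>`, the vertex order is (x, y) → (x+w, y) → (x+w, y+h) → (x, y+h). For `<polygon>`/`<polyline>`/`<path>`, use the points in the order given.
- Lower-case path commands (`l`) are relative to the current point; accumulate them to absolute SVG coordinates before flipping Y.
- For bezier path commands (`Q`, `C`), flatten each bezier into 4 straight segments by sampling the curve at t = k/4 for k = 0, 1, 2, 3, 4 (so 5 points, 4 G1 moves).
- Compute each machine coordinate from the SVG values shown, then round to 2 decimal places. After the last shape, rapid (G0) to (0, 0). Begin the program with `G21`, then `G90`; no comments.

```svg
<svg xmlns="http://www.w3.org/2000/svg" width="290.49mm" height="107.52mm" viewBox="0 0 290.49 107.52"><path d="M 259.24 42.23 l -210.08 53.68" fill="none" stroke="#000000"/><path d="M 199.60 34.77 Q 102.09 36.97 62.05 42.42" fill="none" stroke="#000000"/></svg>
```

G21
G90
G0 X259.24 Y65.29
M3 S541
G01 X49.16 Y11.61 F2421
M5
G0 X199.60 Y72.75
M3 S541
G01 X154.44 Y71.45 F2421
G01 X116.46 Y69.74
G01 X85.66 Y67.62
G01 X62.05 Y65.10
M5
G0 X0.00 Y0.00

Since the viewBox matches the mm dimensions, user units are millimetres directly. The only transform is the Y-flip y_m = 107.52 − y_svg.

Shape 1 is a line segment drawn with `<path>`. Its stroke #000000 means score at S541, F2421. After flipping Y the toolpath is (259.24,65.29) → (49.16,11.61).

Shape 2 is a quadratic bezier drawn with `<path>`. Its stroke #000000 means score at S541, F2421. After flipping Y the toolpath is (199.60,72.75) → (154.44,71.45) → (116.46,69.74) → (85.66,67.62) → (62.05,65.10).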